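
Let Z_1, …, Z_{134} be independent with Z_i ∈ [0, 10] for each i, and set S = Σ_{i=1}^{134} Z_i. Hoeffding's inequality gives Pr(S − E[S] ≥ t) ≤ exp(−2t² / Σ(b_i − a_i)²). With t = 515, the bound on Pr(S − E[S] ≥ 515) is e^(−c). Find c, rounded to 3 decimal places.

Σ(b_i − a_i)² = 134·(10)² = 13400.
c = 2t²/13400 = 2·515²/13400 = 39.5858.

39.586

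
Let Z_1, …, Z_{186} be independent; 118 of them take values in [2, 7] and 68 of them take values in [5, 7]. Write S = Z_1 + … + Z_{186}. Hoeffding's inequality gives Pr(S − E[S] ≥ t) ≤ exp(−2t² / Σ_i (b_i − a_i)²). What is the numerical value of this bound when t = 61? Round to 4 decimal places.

0.0993

Σ(b_i − a_i)² = 118·5² + 68·2² = 3222.
Exponent = 2·61² / 3222 = 2.30975.
Bound = exp(−2.30975) = 0.09929.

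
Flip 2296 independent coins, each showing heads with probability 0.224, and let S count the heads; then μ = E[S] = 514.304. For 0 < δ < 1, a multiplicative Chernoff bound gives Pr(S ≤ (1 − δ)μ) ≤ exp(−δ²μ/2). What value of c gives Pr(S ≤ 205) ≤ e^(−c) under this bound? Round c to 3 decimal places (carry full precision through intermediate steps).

93.008

Write 205 = (1 − δ)μ, so δ = 1 − 205/514.304 = 0.6014031…
Then the exponent is δ²μ/2 = (μ − 205)²/(2μ) = 93.008186.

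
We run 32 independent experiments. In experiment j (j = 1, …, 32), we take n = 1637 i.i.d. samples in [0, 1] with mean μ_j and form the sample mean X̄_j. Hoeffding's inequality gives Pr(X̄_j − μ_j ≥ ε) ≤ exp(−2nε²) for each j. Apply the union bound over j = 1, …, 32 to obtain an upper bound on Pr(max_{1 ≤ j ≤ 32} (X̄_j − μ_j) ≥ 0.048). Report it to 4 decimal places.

0.0169

Per-experiment Hoeffding bound: exp(−2·1637·0.048²) = exp(−7.54330) = 0.00052965.
Union bound over 32 events: 32·0.00052965 = 0.01695.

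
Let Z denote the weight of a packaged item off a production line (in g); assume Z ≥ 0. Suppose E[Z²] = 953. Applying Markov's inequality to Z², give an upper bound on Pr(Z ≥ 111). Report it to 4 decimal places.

Since Z ≥ 0, the event {Z ≥ 111} is the same as {Z² ≥ 12321}.
Markov's inequality applied to Z² gives Pr(Z² ≥ 12321) ≤ E[Z²]/12321 = 953/12321 = 0.0773.

0.0773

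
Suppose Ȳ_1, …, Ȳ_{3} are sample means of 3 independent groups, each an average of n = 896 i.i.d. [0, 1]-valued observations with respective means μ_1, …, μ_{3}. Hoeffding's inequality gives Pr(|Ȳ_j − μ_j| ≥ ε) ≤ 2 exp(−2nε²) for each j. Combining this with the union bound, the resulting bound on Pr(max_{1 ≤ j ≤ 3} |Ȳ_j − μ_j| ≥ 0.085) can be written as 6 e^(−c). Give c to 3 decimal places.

12.947

Union bound over the 3 events: Pr(max_{1 ≤ j ≤ 3} |Ȳ_j − μ_j| ≥ 0.085) ≤ 3·2·exp(−2nε²) = 6 exp(−2·896·0.085²).
So c = 2·896·0.085² = 12.9472.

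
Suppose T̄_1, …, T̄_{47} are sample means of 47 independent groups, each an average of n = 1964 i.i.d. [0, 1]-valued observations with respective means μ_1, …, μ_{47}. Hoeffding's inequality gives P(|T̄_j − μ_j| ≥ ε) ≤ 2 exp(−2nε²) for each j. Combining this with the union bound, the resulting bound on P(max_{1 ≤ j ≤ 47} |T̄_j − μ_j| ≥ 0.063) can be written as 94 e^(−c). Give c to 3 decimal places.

15.590

Union bound over the 47 events: P(max_{1 ≤ j ≤ 47} |T̄_j − μ_j| ≥ 0.063) ≤ 47·2·exp(−2nε²) = 94 exp(−2·1964·0.063²).
So c = 2·1964·0.063² = 15.5902.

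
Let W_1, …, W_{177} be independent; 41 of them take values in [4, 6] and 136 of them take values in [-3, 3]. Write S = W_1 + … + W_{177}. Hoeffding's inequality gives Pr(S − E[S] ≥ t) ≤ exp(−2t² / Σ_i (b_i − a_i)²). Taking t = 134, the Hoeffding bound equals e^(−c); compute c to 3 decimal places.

Σ(b_i − a_i)² = 41·2² + 136·6² = 5060.
c = 2t² / 5060 = 2·134² / 5060 = 7.0972.

7.097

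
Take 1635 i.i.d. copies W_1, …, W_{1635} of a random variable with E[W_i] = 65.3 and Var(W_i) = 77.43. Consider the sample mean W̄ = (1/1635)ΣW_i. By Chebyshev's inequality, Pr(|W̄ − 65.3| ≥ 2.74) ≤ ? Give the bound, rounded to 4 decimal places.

0.0063

Var(W̄) = Var(W_i)/n = 77.43/1635 = 0.047358.
Chebyshev: Pr(|W̄ − 65.3| ≥ 2.74) ≤ Var(W̄)/(2.74)² = 77.43/(1635·2.74²) = 0.0063.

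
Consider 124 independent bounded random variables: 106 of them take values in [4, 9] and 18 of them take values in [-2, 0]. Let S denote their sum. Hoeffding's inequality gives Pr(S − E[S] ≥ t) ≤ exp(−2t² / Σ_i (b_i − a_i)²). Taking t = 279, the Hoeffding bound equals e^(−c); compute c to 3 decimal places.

57.194

Σ(b_i − a_i)² = 106·5² + 18·2² = 2722.
c = 2t² / 2722 = 2·279² / 2722 = 57.1940.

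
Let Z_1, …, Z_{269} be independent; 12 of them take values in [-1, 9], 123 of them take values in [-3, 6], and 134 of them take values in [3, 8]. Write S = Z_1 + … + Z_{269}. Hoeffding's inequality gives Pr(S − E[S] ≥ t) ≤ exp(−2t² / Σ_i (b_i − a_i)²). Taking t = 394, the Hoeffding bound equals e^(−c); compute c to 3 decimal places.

21.393

Σ(b_i − a_i)² = 12·10² + 123·9² + 134·5² = 14513.
c = 2t² / 14513 = 2·394² / 14513 = 21.3927.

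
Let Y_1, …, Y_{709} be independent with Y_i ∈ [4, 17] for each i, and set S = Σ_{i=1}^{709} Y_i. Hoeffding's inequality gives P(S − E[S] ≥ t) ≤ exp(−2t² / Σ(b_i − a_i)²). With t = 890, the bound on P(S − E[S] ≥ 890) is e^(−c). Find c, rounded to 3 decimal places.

13.221

Σ(b_i − a_i)² = 709·(13)² = 119821.
c = 2t²/119821 = 2·890²/119821 = 13.2214.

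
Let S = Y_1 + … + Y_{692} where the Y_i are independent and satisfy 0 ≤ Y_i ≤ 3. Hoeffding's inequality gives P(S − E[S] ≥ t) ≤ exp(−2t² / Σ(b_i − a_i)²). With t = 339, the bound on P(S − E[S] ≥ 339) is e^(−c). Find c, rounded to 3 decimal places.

36.905

Σ(b_i − a_i)² = 692·(3)² = 6228.
c = 2t²/6228 = 2·339²/6228 = 36.9046.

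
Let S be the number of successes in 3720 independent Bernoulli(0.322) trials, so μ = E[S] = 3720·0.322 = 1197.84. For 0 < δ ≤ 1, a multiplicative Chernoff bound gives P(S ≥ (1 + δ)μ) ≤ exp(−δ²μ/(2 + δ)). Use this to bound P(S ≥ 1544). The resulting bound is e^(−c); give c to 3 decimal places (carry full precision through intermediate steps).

Write 1544 = (1 + δ)μ, so δ = 1544/1197.84 − 1 = 0.2889868…
Then the exponent is δ²μ/(2 + δ) = (1544 − μ)² / (μ·(2 + δ)) = 43.703041.

43.703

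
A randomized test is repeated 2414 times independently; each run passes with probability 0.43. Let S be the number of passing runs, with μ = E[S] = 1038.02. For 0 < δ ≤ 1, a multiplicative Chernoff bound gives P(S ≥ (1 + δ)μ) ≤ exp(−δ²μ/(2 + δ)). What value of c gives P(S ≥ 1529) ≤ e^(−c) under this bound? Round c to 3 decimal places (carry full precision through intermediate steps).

93.907

Write 1529 = (1 + δ)μ, so δ = 1529/1038.02 − 1 = 0.4729967…
Then the exponent is δ²μ/(2 + δ) = (1529 − μ)² / (μ·(2 + δ)) = 93.907083.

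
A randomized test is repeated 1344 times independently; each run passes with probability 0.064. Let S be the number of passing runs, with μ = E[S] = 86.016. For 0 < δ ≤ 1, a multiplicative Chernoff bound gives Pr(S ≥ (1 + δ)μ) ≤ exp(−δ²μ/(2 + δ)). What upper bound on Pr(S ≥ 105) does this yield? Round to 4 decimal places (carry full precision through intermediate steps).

0.1516

Write 105 = (1 + δ)μ, so δ = 105/86.016 − 1 = 0.2207031…
Then the exponent is δ²μ/(2 + δ) = (105 − μ)² / (μ·(2 + δ)) = 1.886712.
Bound = exp(−1.886712) = 0.15157.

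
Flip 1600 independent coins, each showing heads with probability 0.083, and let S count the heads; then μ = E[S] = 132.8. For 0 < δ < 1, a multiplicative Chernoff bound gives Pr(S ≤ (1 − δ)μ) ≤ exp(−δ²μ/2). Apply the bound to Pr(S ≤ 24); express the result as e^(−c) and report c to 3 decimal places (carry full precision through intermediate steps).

Write 24 = (1 − δ)μ, so δ = 1 − 24/132.8 = 0.8192771…
Then the exponent is δ²μ/2 = (μ − 24)²/(2μ) = 44.568675.

44.569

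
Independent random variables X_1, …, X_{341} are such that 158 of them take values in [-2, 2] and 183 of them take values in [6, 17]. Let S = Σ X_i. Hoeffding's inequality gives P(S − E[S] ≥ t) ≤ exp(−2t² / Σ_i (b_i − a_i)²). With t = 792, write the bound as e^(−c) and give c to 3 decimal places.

50.850

Σ(b_i − a_i)² = 158·4² + 183·11² = 24671.
c = 2t² / 24671 = 2·792² / 24671 = 50.8503.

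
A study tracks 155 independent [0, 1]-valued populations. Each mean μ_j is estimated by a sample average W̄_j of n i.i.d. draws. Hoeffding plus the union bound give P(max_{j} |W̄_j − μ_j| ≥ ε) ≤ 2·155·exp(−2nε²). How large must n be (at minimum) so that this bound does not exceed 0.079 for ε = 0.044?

Need 2·155·exp(−2nε²) ≤ 0.079, i.e. exp(−2nε²) ≤ 0.079/310.
So 2nε² ≥ ln(310/0.079) = 8.274880.
Hence n ≥ 8.274880/(2·0.044²) = 2137.107.
The smallest integer n is 2138.

2138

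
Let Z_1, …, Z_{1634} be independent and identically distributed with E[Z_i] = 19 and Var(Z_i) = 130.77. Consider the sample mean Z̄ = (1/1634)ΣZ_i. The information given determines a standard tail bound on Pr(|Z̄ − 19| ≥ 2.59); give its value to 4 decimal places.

With mean and variance of each term known, Chebyshev's inequality bounds the deviation of the sum (or sample mean).
Var(Z̄) = Var(Z_i)/n = 130.77/1634 = 0.080031.
Chebyshev: Pr(|Z̄ − 19| ≥ 2.59) ≤ Var(Z̄)/(2.59)² = 130.77/(1634·2.59²) = 0.0119.

0.0119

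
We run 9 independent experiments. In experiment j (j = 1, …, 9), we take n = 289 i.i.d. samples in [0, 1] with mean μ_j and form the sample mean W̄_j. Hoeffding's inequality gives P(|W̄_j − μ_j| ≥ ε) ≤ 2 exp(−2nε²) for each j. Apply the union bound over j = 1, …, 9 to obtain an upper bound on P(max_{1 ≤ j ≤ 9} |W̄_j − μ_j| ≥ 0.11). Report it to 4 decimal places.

Per-experiment Hoeffding bound: 2·exp(−2·289·0.11²) = 2·exp(−6.99380) = 0.0018351.
Union bound over 9 events: 9·0.0018351 = 0.01652.

0.0165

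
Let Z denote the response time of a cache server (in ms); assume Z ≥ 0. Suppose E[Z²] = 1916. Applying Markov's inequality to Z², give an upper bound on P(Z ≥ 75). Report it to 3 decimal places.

Since Z ≥ 0, the event {Z ≥ 75} is the same as {Z² ≥ 5625}.
Markov's inequality applied to Z² gives P(Z² ≥ 5625) ≤ E[Z²]/5625 = 1916/5625 = 0.3406.

0.341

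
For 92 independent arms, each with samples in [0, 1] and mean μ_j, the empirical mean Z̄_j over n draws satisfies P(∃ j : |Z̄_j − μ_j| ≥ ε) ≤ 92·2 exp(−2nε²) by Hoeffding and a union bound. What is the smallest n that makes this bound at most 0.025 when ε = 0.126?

Need 2·92·exp(−2nε²) ≤ 0.025, i.e. exp(−2nε²) ≤ 0.025/184.
So 2nε² ≥ ln(184/0.025) = 8.903815.
Hence n ≥ 8.903815/(2·0.126²) = 280.417.
The smallest integer n is 281.

281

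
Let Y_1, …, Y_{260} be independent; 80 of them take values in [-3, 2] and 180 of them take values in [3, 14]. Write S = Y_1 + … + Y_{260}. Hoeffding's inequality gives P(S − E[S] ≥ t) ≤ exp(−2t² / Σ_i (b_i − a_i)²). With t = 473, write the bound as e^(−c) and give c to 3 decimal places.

18.817

Σ(b_i − a_i)² = 80·5² + 180·11² = 23780.
c = 2t² / 23780 = 2·473² / 23780 = 18.8166.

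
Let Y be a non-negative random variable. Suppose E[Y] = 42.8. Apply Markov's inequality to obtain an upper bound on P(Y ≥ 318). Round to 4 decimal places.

0.1346

Markov's inequality: for a non-negative random variable, P(Y ≥ a) ≤ E[Y]/a.
Here E[Y] = 42.8 and a = 318, so the bound is 42.8/318 = 0.1346.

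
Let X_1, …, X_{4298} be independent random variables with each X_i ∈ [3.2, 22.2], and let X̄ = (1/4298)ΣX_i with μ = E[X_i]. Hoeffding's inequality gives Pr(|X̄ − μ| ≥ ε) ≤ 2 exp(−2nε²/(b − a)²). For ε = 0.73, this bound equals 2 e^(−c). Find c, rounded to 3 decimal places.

12.689

c = 2nε²/(b − a)² = 2·4298·0.73² / 19² = 12.6892.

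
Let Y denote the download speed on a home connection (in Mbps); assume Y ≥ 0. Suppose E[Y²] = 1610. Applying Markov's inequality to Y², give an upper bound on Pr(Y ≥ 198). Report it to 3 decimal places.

Since Y ≥ 0, the event {Y ≥ 198} is the same as {Y² ≥ 39204}.
Markov's inequality applied to Y² gives Pr(Y² ≥ 39204) ≤ E[Y²]/39204 = 1610/39204 = 0.0411.

0.041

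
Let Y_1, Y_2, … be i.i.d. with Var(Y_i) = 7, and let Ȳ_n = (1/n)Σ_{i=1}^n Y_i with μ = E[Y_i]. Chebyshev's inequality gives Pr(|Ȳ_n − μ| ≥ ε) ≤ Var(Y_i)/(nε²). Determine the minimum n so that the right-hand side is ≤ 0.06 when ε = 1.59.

Require 7/(n·1.59²) ≤ 0.06, i.e. n ≥ 7/(0.06·1.59²) = 46.148.
The smallest integer n is 47.

47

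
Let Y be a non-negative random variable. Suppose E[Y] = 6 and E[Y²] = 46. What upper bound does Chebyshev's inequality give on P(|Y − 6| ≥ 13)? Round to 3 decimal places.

0.059

Var(Y) = E[Y²] − (E[Y])² = 46 − 36 = 10.
Chebyshev's inequality: P(|Y − μ| ≥ t) ≤ Var(Y)/t² = 10/169 = 0.0592.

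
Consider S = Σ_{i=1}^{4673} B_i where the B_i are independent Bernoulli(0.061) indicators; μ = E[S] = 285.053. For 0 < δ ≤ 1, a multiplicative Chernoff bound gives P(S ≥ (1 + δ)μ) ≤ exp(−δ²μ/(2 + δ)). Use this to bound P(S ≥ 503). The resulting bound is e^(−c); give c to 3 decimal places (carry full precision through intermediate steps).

Write 503 = (1 + δ)μ, so δ = 503/285.053 − 1 = 0.7645841…
Then the exponent is δ²μ/(2 + δ) = (503 − μ)² / (μ·(2 + δ)) = 60.276269.

60.276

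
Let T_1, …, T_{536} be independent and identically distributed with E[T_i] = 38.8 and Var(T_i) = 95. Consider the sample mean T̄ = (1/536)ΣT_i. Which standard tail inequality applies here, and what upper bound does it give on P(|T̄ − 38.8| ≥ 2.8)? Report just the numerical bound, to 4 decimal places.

0.0226

With mean and variance of each term known, Chebyshev's inequality bounds the deviation of the sum (or sample mean).
Var(T̄) = Var(T_i)/n = 95/536 = 0.17724.
Chebyshev: P(|T̄ − 38.8| ≥ 2.8) ≤ Var(T̄)/(2.8)² = 95/(536·2.8²) = 0.0226.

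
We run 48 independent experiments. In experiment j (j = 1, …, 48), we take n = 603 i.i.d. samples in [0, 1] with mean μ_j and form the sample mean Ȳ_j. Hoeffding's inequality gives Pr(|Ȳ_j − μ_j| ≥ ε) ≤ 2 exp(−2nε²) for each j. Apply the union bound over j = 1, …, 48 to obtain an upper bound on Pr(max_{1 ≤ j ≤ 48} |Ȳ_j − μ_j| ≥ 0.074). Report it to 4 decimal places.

Per-experiment Hoeffding bound: 2·exp(−2·603·0.074²) = 2·exp(−6.60406) = 0.0027097.
Union bound over 48 events: 48·0.0027097 = 0.13007.

0.1301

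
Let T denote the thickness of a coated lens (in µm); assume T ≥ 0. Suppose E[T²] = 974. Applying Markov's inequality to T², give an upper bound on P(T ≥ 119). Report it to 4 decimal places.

Since T ≥ 0, the event {T ≥ 119} is the same as {T² ≥ 14161}.
Markov's inequality applied to T² gives P(T² ≥ 14161) ≤ E[T²]/14161 = 974/14161 = 0.0688.

0.0688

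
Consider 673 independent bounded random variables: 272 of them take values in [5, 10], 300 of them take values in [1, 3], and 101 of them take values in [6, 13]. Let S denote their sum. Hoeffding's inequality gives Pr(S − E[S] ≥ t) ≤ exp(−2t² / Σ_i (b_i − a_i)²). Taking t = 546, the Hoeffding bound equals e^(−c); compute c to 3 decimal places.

Σ(b_i − a_i)² = 272·5² + 300·2² + 101·7² = 12949.
c = 2t² / 12949 = 2·546² / 12949 = 46.0446.

46.045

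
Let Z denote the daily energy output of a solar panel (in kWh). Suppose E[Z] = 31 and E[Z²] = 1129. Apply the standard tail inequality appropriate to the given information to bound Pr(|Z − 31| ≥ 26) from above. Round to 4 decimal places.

The first two moments determine the variance, so Chebyshev's inequality is the sharpest standard bound available.
Var(Z) = E[Z²] − (E[Z])² = 1129 − 961 = 168.
Chebyshev's inequality: Pr(|Z − μ| ≥ t) ≤ Var(Z)/t² = 168/676 = 0.2485.

0.2485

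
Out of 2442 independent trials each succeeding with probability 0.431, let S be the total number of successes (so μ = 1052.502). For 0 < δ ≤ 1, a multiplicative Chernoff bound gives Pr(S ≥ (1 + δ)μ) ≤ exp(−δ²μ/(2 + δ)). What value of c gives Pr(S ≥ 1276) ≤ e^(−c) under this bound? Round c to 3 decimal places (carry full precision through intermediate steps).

Write 1276 = (1 + δ)μ, so δ = 1276/1052.502 − 1 = 0.2123492…
Then the exponent is δ²μ/(2 + δ) = (1276 − μ)² / (μ·(2 + δ)) = 21.452142.

21.452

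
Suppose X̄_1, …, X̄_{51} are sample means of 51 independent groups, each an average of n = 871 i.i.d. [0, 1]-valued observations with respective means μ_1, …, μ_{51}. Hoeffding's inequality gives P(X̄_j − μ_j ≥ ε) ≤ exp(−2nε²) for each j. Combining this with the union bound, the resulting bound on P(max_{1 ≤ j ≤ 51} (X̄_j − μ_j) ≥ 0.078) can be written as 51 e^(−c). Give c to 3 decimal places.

Union bound over the 51 events: P(max_{1 ≤ j ≤ 51} (X̄_j − μ_j) ≥ 0.078) ≤ 51·exp(−2nε²) = 51 exp(−2·871·0.078²).
So c = 2·871·0.078² = 10.5983.

10.598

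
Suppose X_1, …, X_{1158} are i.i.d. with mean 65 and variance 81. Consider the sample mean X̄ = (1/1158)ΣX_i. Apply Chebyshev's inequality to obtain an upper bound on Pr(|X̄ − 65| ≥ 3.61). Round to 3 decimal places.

Var(X̄) = Var(X_i)/n = 81/1158 = 0.069948.
Chebyshev: Pr(|X̄ − 65| ≥ 3.61) ≤ Var(X̄)/(3.61)² = 81/(1158·3.61²) = 0.0054.

0.005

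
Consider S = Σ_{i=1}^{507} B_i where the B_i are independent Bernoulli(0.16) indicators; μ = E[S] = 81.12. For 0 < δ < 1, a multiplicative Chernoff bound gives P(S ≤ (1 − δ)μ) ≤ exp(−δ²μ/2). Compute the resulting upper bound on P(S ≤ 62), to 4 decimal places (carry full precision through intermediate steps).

Write 62 = (1 − δ)μ, so δ = 1 − 62/81.12 = 0.2357002…
Then the exponent is δ²μ/2 = (μ − 62)²/(2μ) = 2.253294.
Bound = exp(−2.253294) = 0.10505.

0.1051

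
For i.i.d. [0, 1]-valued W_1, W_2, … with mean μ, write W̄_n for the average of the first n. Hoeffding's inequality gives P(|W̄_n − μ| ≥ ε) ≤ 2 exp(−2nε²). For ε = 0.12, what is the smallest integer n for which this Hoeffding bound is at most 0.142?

Require 2·exp(−2nε²) ≤ 0.142, i.e. 2nε² ≥ ln(2/0.142) = 2.645075.
So n ≥ 2.645075 / (2·0.12²) = 91.843.
The smallest integer n is 92.

92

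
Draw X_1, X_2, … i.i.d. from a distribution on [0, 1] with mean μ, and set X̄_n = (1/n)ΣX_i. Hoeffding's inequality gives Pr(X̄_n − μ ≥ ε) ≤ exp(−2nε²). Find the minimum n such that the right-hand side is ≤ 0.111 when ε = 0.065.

261

Require exp(−2nε²) ≤ 0.111, i.e. 2nε² ≥ ln(1/0.111) = 2.198225.
So n ≥ 2.198225 / (2·0.065²) = 260.145.
The smallest integer n is 261.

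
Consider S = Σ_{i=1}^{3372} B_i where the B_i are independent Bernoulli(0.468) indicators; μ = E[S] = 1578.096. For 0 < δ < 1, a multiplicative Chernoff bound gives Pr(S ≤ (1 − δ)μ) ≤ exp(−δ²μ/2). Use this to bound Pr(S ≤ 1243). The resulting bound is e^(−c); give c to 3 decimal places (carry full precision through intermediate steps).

35.577

Write 1243 = (1 − δ)μ, so δ = 1 − 1243/1578.096 = 0.212342…
Then the exponent is δ²μ/2 = (μ − 1243)²/(2μ) = 35.577471.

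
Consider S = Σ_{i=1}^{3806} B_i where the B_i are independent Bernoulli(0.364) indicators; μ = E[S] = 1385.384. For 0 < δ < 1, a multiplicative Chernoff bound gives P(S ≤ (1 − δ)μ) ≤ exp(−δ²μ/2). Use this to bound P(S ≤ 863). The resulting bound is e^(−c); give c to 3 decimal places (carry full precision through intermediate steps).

98.487

Write 863 = (1 − δ)μ, so δ = 1 − 863/1385.384 = 0.377068…
Then the exponent is δ²μ/2 = (μ − 863)²/(2μ) = 98.487150.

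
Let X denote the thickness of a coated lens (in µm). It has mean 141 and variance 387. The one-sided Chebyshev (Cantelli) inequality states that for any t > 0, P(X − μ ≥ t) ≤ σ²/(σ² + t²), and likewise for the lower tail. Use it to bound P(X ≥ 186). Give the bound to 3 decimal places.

Here σ² = 387 and t = 45, so σ² + t² = 2412.
Cantelli's bound: 387/2412 = 0.1604.

0.160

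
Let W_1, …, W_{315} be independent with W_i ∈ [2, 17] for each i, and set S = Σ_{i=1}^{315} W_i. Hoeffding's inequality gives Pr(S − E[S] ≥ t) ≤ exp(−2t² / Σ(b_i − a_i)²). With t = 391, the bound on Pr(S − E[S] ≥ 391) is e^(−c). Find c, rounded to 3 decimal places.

4.314

Σ(b_i − a_i)² = 315·(15)² = 70875.
c = 2t²/70875 = 2·391²/70875 = 4.3141.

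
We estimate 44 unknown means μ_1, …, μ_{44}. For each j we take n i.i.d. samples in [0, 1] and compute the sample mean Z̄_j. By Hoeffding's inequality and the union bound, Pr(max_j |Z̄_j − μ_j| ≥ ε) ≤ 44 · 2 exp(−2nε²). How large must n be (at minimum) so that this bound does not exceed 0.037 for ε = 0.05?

1555

Need 2·44·exp(−2nε²) ≤ 0.037, i.e. exp(−2nε²) ≤ 0.037/88.
So 2nε² ≥ ln(88/0.037) = 7.774174.
Hence n ≥ 7.774174/(2·0.05²) = 1554.835.
The smallest integer n is 1555.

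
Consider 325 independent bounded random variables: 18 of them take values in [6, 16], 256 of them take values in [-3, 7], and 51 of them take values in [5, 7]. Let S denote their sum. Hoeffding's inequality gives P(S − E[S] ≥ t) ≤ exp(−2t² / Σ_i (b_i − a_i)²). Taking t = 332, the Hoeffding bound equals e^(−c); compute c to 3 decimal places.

Σ(b_i − a_i)² = 18·10² + 256·10² + 51·2² = 27604.
c = 2t² / 27604 = 2·332² / 27604 = 7.9861.

7.986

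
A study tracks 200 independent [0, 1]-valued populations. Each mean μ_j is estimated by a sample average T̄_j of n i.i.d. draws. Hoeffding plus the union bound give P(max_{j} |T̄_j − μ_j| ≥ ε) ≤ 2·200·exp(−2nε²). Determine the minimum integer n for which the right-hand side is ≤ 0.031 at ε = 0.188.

Need 2·200·exp(−2nε²) ≤ 0.031, i.e. exp(−2nε²) ≤ 0.031/400.
So 2nε² ≥ ln(400/0.031) = 9.465233.
Hence n ≥ 9.465233/(2·0.188²) = 133.902.
The smallest integer n is 134.

134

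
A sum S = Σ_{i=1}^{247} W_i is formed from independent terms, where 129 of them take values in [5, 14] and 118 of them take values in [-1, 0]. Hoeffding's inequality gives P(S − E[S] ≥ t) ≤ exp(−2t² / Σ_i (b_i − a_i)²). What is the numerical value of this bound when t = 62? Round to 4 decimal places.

0.4831

Σ(b_i − a_i)² = 129·9² + 118·1² = 10567.
Exponent = 2·62² / 10567 = 0.72755.
Bound = exp(−0.72755) = 0.48309.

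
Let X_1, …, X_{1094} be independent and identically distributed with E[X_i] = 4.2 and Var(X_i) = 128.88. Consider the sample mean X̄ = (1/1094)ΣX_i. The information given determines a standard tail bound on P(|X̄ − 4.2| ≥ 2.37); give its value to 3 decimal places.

With mean and variance of each term known, Chebyshev's inequality bounds the deviation of the sum (or sample mean).
Var(X̄) = Var(X_i)/n = 128.88/1094 = 0.11781.
Chebyshev: P(|X̄ − 4.2| ≥ 2.37) ≤ Var(X̄)/(2.37)² = 128.88/(1094·2.37²) = 0.0210.

0.021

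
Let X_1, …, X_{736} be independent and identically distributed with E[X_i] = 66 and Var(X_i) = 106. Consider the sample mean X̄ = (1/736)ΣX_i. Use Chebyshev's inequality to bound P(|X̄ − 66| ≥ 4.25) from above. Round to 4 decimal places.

0.0080

Var(X̄) = Var(X_i)/n = 106/736 = 0.14402.
Chebyshev: P(|X̄ − 66| ≥ 4.25) ≤ Var(X̄)/(4.25)² = 106/(736·4.25²) = 0.0080.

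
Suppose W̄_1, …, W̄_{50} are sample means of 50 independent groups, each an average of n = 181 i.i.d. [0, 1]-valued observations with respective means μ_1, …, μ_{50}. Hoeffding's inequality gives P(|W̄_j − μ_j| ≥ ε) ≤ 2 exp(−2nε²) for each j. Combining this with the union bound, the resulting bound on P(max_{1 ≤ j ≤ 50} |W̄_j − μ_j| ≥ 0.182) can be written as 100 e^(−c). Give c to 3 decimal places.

Union bound over the 50 events: P(max_{1 ≤ j ≤ 50} |W̄_j − μ_j| ≥ 0.182) ≤ 50·2·exp(−2nε²) = 100 exp(−2·181·0.182²).
So c = 2·181·0.182² = 11.9909.

11.991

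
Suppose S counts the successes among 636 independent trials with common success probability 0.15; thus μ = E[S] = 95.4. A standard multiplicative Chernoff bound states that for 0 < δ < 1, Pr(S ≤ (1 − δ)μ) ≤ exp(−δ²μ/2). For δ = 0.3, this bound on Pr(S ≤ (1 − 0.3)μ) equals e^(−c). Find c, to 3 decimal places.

c = δ²μ/2 = 0.3²·95.4/2 = 4.2930.

4.293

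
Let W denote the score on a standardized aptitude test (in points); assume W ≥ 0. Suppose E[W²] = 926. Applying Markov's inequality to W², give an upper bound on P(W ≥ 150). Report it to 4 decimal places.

0.0412

Since W ≥ 0, the event {W ≥ 150} is the same as {W² ≥ 22500}.
Markov's inequality applied to W² gives P(W² ≥ 22500) ≤ E[W²]/22500 = 926/22500 = 0.0412.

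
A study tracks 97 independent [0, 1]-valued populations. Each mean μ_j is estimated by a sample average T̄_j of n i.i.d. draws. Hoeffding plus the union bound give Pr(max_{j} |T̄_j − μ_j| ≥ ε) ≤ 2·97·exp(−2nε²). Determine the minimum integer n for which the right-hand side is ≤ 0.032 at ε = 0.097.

Need 2·97·exp(−2nε²) ≤ 0.032, i.e. exp(−2nε²) ≤ 0.032/194.
So 2nε² ≥ ln(194/0.032) = 8.709878.
Hence n ≥ 8.709878/(2·0.097²) = 462.848.
The smallest integer n is 463.

463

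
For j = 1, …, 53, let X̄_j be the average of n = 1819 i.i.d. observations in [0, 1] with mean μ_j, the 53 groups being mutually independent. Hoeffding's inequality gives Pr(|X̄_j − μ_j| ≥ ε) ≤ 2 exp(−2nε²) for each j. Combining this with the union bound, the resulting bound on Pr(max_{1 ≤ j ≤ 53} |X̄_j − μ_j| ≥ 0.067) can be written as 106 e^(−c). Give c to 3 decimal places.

Union bound over the 53 events: Pr(max_{1 ≤ j ≤ 53} |X̄_j − μ_j| ≥ 0.067) ≤ 53·2·exp(−2nε²) = 106 exp(−2·1819·0.067²).
So c = 2·1819·0.067² = 16.3310.

16.331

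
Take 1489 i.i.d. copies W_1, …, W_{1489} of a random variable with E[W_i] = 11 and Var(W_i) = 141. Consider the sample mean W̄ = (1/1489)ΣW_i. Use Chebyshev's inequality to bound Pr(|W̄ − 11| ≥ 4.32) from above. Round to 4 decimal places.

Var(W̄) = Var(W_i)/n = 141/1489 = 0.094694.
Chebyshev: Pr(|W̄ − 11| ≥ 4.32) ≤ Var(W̄)/(4.32)² = 141/(1489·4.32²) = 0.0051.

0.0051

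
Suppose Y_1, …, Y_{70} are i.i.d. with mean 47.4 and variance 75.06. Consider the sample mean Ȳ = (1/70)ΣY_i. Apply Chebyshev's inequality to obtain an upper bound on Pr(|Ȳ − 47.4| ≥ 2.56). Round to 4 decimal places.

Var(Ȳ) = Var(Y_i)/n = 75.06/70 = 1.0723.
Chebyshev: Pr(|Ȳ − 47.4| ≥ 2.56) ≤ Var(Ȳ)/(2.56)² = 75.06/(70·2.56²) = 0.1636.

0.1636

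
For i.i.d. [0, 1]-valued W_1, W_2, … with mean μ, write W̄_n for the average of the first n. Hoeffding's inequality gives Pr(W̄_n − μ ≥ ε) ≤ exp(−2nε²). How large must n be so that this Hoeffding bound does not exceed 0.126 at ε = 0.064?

253

Require exp(−2nε²) ≤ 0.126, i.e. 2nε² ≥ ln(1/0.126) = 2.071473.
So n ≥ 2.071473 / (2·0.064²) = 252.865.
The smallest integer n is 253.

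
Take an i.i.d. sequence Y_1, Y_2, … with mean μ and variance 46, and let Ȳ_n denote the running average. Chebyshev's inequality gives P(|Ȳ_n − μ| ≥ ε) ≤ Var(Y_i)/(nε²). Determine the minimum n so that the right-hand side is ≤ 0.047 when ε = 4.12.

Require 46/(n·4.12²) ≤ 0.047, i.e. n ≥ 46/(0.047·4.12²) = 57.659.
The smallest integer n is 58.

58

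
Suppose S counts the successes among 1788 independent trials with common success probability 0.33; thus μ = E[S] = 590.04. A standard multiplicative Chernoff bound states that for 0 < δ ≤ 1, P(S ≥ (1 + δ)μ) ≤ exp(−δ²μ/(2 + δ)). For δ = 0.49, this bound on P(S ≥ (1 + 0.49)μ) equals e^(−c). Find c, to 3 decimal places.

56.895

c = δ²μ/(2 + δ) = 0.49²·590.04/(2 + 0.49) = 56.8950.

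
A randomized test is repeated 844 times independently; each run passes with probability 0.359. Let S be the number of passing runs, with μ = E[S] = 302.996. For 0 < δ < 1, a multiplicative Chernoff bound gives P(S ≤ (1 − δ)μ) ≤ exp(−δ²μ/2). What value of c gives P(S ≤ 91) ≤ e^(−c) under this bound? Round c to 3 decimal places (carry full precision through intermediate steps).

74.163

Write 91 = (1 − δ)μ, so δ = 1 − 91/302.996 = 0.699666…
Then the exponent is δ²μ/2 = (μ − 91)²/(2μ) = 74.163197.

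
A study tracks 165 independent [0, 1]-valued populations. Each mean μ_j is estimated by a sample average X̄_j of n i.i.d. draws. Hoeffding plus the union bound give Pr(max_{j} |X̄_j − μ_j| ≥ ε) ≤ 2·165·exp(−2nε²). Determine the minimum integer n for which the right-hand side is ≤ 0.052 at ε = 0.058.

Need 2·165·exp(−2nε²) ≤ 0.052, i.e. exp(−2nε²) ≤ 0.052/330.
So 2nε² ≥ ln(330/0.052) = 8.755604.
Hence n ≥ 8.755604/(2·0.058²) = 1301.368.
The smallest integer n is 1302.

1302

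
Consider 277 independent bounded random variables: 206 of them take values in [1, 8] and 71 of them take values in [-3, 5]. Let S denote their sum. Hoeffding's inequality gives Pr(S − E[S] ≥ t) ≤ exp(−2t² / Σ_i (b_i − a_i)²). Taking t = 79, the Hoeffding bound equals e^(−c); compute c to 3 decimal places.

0.853

Σ(b_i − a_i)² = 206·7² + 71·8² = 14638.
c = 2t² / 14638 = 2·79² / 14638 = 0.8527.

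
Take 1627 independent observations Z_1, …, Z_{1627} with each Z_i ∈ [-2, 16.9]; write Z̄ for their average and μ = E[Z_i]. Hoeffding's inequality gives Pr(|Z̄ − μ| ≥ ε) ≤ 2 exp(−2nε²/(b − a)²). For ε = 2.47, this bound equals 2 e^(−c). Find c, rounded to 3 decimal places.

55.576

c = 2nε²/(b − a)² = 2·1627·2.47² / 18.9² = 55.5761.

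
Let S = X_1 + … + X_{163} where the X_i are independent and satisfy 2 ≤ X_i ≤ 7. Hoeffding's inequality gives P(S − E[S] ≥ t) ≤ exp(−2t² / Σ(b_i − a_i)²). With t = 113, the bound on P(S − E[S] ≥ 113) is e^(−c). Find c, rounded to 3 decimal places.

Σ(b_i − a_i)² = 163·(5)² = 4075.
c = 2t²/4075 = 2·113²/4075 = 6.2670.

6.267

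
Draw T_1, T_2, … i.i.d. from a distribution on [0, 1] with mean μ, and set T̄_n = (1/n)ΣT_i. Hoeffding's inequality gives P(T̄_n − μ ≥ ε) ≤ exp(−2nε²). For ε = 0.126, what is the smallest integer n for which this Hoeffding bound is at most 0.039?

103

Require exp(−2nε²) ≤ 0.039, i.e. 2nε² ≥ ln(1/0.039) = 3.244194.
So n ≥ 3.244194 / (2·0.126²) = 102.173.
The smallest integer n is 103.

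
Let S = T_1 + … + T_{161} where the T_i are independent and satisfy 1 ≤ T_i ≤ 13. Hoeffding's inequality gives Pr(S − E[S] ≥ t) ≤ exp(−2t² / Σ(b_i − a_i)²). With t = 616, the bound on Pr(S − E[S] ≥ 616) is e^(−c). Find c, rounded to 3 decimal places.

32.734

Σ(b_i − a_i)² = 161·(12)² = 23184.
c = 2t²/23184 = 2·616²/23184 = 32.7343.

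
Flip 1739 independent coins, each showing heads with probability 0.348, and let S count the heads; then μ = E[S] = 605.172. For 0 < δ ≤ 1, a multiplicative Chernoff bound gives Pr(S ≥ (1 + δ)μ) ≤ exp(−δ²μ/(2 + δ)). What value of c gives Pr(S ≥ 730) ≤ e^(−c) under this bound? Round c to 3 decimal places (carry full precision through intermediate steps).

Write 730 = (1 + δ)μ, so δ = 730/605.172 − 1 = 0.2062686…
Then the exponent is δ²μ/(2 + δ) = (730 − μ)² / (μ·(2 + δ)) = 11.670429.

11.670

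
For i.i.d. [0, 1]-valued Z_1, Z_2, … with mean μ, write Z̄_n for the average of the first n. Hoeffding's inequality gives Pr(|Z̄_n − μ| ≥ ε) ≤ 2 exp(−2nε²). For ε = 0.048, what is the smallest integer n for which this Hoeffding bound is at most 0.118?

Require 2·exp(−2nε²) ≤ 0.118, i.e. 2nε² ≥ ln(2/0.118) = 2.830218.
So n ≥ 2.830218 / (2·0.048²) = 614.197.
The smallest integer n is 615.

615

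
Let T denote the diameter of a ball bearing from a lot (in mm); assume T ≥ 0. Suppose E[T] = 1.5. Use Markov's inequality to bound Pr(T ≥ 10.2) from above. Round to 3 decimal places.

0.147

Markov's inequality: for a non-negative random variable, Pr(T ≥ a) ≤ E[T]/a.
Here E[T] = 1.5 and a = 10.2, so the bound is 1.5/10.2 = 0.1471.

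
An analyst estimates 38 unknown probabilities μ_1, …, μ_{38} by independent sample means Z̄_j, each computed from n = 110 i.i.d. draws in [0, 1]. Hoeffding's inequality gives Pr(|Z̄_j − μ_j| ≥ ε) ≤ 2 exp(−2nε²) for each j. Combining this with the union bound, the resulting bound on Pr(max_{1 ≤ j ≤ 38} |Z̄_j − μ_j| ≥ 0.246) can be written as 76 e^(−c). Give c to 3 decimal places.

Union bound over the 38 events: Pr(max_{1 ≤ j ≤ 38} |Z̄_j − μ_j| ≥ 0.246) ≤ 38·2·exp(−2nε²) = 76 exp(−2·110·0.246²).
So c = 2·110·0.246² = 13.3135.

13.314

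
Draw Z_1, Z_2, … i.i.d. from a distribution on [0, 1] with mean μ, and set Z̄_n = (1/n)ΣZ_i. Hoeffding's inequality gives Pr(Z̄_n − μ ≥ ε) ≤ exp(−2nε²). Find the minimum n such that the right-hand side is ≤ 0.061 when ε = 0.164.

52

Require exp(−2nε²) ≤ 0.061, i.e. 2nε² ≥ ln(1/0.061) = 2.796881.
So n ≥ 2.796881 / (2·0.164²) = 51.994.
The smallest integer n is 52.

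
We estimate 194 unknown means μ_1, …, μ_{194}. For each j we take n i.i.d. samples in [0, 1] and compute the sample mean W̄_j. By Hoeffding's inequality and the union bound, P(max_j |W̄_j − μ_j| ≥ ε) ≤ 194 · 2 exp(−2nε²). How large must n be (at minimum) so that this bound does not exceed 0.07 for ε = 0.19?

Need 2·194·exp(−2nε²) ≤ 0.07, i.e. exp(−2nε²) ≤ 0.07/388.
So 2nε² ≥ ln(388/0.07) = 8.620265.
Hence n ≥ 8.620265/(2·0.19²) = 119.394.
The smallest integer n is 120.

120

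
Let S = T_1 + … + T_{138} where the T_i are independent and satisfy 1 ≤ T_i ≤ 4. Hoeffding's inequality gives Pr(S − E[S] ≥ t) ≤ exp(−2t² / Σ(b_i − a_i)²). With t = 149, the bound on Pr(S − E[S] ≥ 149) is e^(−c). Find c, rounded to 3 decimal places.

35.750

Σ(b_i − a_i)² = 138·(3)² = 1242.
c = 2t²/1242 = 2·149²/1242 = 35.7504.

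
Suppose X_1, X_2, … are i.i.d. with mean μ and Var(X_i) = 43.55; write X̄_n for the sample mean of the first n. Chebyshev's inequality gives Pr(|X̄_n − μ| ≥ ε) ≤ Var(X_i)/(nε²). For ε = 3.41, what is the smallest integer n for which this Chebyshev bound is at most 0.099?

38

Require 43.55/(n·3.41²) ≤ 0.099, i.e. n ≥ 43.55/(0.099·3.41²) = 37.831.
The smallest integer n is 38.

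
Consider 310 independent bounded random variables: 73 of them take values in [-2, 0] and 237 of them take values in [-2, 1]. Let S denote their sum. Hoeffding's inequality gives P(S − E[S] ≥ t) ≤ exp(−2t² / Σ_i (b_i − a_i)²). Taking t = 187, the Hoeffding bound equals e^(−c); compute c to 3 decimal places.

28.840

Σ(b_i − a_i)² = 73·2² + 237·3² = 2425.
c = 2t² / 2425 = 2·187² / 2425 = 28.8404.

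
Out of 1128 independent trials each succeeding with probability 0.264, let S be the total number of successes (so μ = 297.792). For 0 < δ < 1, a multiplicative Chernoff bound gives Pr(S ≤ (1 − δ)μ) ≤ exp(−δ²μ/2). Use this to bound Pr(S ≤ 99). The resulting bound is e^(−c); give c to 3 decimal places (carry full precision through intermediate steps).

66.352

Write 99 = (1 − δ)μ, so δ = 1 − 99/297.792 = 0.6675532…
Then the exponent is δ²μ/2 = (μ − 99)²/(2μ) = 66.352117.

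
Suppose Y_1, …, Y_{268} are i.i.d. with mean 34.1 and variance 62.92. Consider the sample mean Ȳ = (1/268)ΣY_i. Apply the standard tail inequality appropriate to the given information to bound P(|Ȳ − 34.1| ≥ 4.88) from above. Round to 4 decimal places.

0.0099

With mean and variance of each term known, Chebyshev's inequality bounds the deviation of the sum (or sample mean).
Var(Ȳ) = Var(Y_i)/n = 62.92/268 = 0.23478.
Chebyshev: P(|Ȳ − 34.1| ≥ 4.88) ≤ Var(Ȳ)/(4.88)² = 62.92/(268·4.88²) = 0.0099.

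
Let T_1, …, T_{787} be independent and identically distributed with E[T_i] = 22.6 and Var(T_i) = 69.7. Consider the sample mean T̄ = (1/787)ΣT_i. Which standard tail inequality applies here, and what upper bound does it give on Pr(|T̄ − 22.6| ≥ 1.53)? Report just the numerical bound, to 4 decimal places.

With mean and variance of each term known, Chebyshev's inequality bounds the deviation of the sum (or sample mean).
Var(T̄) = Var(T_i)/n = 69.7/787 = 0.088564.
Chebyshev: Pr(|T̄ − 22.6| ≥ 1.53) ≤ Var(T̄)/(1.53)² = 69.7/(787·1.53²) = 0.0378.

0.0378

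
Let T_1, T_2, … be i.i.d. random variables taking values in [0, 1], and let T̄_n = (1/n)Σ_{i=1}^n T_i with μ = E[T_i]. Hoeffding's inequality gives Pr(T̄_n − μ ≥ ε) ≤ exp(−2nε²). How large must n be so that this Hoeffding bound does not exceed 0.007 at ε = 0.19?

Require exp(−2nε²) ≤ 0.007, i.e. 2nε² ≥ ln(1/0.007) = 4.961845.
So n ≥ 4.961845 / (2·0.19²) = 68.724.
The smallest integer n is 69.

69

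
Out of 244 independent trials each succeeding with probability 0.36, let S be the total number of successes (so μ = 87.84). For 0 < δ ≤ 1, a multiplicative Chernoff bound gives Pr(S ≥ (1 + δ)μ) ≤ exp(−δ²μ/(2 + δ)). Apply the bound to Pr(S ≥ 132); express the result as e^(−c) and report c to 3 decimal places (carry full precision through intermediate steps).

8.871

Write 132 = (1 + δ)μ, so δ = 132/87.84 − 1 = 0.5027322…
Then the exponent is δ²μ/(2 + δ) = (132 − μ)² / (μ·(2 + δ)) = 8.870568.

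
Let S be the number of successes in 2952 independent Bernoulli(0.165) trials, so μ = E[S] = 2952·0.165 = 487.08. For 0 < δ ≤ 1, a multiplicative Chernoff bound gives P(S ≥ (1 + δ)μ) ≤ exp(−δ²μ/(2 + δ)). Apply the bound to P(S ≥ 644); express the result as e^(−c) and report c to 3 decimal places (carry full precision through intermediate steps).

Write 644 = (1 + δ)μ, so δ = 644/487.08 − 1 = 0.3221647…
Then the exponent is δ²μ/(2 + δ) = (644 − μ)² / (μ·(2 + δ)) = 21.770243.

21.770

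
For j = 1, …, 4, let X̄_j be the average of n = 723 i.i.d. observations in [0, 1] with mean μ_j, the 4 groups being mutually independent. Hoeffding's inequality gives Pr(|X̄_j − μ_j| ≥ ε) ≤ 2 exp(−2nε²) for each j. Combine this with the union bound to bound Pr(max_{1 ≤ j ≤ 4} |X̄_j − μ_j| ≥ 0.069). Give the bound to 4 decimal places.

Per-experiment Hoeffding bound: 2·exp(−2·723·0.069²) = 2·exp(−6.88441) = 0.0020472.
Union bound over 4 events: 4·0.0020472 = 0.00819.

0.0082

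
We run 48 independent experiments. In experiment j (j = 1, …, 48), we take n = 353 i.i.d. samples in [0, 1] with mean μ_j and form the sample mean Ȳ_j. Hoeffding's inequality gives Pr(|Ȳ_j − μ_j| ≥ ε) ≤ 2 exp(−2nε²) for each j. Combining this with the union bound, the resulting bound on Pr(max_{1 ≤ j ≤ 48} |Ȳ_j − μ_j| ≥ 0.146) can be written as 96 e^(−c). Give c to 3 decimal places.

Union bound over the 48 events: Pr(max_{1 ≤ j ≤ 48} |Ȳ_j − μ_j| ≥ 0.146) ≤ 48·2·exp(−2nε²) = 96 exp(−2·353·0.146²).
So c = 2·353·0.146² = 15.0491.

15.049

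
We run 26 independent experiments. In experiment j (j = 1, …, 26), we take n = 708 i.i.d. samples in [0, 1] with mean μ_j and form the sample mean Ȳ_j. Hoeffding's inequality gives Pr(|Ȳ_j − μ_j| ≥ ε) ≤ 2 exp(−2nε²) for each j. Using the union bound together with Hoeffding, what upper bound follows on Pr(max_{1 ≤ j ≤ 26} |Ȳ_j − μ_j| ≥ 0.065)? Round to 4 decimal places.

Per-experiment Hoeffding bound: 2·exp(−2·708·0.065²) = 2·exp(−5.98260) = 0.0050445.
Union bound over 26 events: 26·0.0050445 = 0.13116.

0.1312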